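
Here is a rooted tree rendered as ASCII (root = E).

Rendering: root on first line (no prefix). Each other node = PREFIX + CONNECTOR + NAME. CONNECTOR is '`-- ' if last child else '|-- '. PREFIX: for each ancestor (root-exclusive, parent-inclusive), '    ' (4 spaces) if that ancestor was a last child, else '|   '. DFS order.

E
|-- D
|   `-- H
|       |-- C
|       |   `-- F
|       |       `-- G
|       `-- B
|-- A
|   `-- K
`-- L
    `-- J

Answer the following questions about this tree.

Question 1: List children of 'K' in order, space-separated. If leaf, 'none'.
Node K's children (from adjacency): (leaf)

Answer: none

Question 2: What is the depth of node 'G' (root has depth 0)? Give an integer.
Path from root to G: E -> D -> H -> C -> F -> G
Depth = number of edges = 5

Answer: 5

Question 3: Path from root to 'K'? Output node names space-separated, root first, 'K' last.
Walk down from root: E -> A -> K

Answer: E A K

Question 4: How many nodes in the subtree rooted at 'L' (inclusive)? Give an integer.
Subtree rooted at L contains: J, L
Count = 2

Answer: 2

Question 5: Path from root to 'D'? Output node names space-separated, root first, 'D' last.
Answer: E D

Derivation:
Walk down from root: E -> D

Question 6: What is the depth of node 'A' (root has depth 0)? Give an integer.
Path from root to A: E -> A
Depth = number of edges = 1

Answer: 1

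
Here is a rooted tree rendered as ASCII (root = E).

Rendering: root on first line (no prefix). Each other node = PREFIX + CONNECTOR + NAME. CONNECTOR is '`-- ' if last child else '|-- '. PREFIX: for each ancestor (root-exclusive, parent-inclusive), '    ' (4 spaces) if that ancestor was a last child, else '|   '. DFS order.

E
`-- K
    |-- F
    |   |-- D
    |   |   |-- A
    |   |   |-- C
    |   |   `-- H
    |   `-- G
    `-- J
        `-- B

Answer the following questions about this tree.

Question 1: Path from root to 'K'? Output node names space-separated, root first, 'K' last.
Walk down from root: E -> K

Answer: E K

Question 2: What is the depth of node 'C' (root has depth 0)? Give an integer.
Path from root to C: E -> K -> F -> D -> C
Depth = number of edges = 4

Answer: 4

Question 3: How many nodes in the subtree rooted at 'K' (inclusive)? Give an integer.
Answer: 9

Derivation:
Subtree rooted at K contains: A, B, C, D, F, G, H, J, K
Count = 9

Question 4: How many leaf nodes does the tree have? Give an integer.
Answer: 5

Derivation:
Leaves (nodes with no children): A, B, C, G, H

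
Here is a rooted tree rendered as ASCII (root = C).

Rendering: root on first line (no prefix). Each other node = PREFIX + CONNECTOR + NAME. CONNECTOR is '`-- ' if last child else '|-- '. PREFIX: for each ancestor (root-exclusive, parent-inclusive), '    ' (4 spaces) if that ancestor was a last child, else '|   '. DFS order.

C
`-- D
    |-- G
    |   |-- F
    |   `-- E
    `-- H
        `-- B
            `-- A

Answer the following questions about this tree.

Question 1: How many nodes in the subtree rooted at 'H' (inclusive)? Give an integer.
Subtree rooted at H contains: A, B, H
Count = 3

Answer: 3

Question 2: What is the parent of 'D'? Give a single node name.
Scan adjacency: D appears as child of C

Answer: C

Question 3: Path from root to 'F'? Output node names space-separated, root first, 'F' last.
Walk down from root: C -> D -> G -> F

Answer: C D G F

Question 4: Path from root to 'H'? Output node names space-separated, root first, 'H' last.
Answer: C D H

Derivation:
Walk down from root: C -> D -> H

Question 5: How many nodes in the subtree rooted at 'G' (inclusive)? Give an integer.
Answer: 3

Derivation:
Subtree rooted at G contains: E, F, G
Count = 3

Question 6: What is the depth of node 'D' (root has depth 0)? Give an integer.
Answer: 1

Derivation:
Path from root to D: C -> D
Depth = number of edges = 1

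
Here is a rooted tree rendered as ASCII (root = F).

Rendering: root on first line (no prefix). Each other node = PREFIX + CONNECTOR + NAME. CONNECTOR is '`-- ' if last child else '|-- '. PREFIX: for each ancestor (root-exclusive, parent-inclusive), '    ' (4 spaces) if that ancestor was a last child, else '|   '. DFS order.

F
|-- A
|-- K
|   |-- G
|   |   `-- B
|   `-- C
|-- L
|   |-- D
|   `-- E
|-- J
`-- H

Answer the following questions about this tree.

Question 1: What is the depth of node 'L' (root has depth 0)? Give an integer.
Answer: 1

Derivation:
Path from root to L: F -> L
Depth = number of edges = 1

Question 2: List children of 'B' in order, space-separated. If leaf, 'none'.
Answer: none

Derivation:
Node B's children (from adjacency): (leaf)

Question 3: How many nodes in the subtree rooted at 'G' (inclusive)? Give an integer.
Answer: 2

Derivation:
Subtree rooted at G contains: B, G
Count = 2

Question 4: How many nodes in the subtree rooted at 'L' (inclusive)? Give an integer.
Answer: 3

Derivation:
Subtree rooted at L contains: D, E, L
Count = 3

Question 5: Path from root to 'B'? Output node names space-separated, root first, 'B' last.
Answer: F K G B

Derivation:
Walk down from root: F -> K -> G -> B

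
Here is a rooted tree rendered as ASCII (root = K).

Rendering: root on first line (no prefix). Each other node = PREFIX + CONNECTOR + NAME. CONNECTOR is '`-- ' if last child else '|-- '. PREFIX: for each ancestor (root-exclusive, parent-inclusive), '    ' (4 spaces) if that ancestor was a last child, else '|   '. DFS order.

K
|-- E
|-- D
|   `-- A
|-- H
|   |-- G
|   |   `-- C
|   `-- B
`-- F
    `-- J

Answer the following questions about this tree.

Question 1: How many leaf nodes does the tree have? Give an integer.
Leaves (nodes with no children): A, B, C, E, J

Answer: 5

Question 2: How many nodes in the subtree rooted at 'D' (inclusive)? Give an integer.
Subtree rooted at D contains: A, D
Count = 2

Answer: 2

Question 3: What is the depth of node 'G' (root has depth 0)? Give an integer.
Path from root to G: K -> H -> G
Depth = number of edges = 2

Answer: 2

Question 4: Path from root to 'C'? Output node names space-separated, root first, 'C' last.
Walk down from root: K -> H -> G -> C

Answer: K H G C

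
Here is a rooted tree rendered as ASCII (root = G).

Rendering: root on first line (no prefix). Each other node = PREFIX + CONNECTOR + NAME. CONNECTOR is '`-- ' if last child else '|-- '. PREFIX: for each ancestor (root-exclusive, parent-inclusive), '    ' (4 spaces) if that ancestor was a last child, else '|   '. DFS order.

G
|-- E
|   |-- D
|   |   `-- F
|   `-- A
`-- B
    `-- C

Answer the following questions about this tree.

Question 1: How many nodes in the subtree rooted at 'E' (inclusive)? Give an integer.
Subtree rooted at E contains: A, D, E, F
Count = 4

Answer: 4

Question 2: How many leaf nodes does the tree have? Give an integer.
Leaves (nodes with no children): A, C, F

Answer: 3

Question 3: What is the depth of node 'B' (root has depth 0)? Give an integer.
Path from root to B: G -> B
Depth = number of edges = 1

Answer: 1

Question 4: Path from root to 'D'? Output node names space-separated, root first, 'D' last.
Answer: G E D

Derivation:
Walk down from root: G -> E -> D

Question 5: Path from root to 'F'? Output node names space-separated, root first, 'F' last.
Answer: G E D F

Derivation:
Walk down from root: G -> E -> D -> F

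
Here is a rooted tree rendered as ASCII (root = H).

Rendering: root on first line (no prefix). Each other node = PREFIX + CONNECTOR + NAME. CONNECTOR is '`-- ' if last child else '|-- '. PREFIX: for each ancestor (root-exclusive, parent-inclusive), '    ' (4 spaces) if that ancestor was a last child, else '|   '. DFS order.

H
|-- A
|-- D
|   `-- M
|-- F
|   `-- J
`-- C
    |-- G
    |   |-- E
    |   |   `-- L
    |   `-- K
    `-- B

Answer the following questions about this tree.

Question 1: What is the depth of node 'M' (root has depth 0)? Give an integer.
Path from root to M: H -> D -> M
Depth = number of edges = 2

Answer: 2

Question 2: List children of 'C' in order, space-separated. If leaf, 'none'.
Node C's children (from adjacency): G, B

Answer: G B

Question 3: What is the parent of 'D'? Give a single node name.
Scan adjacency: D appears as child of H

Answer: H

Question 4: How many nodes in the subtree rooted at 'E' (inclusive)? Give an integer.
Answer: 2

Derivation:
Subtree rooted at E contains: E, L
Count = 2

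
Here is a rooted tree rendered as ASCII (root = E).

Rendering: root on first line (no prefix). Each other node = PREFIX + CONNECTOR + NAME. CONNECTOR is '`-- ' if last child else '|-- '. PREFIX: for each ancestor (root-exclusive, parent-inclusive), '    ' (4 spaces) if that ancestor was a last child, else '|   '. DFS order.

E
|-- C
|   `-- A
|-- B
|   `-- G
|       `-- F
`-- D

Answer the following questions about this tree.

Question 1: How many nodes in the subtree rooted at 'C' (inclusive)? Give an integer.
Subtree rooted at C contains: A, C
Count = 2

Answer: 2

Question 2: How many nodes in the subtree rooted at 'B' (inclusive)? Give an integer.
Answer: 3

Derivation:
Subtree rooted at B contains: B, F, G
Count = 3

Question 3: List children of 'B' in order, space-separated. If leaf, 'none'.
Node B's children (from adjacency): G

Answer: G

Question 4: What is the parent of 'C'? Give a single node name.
Scan adjacency: C appears as child of E

Answer: E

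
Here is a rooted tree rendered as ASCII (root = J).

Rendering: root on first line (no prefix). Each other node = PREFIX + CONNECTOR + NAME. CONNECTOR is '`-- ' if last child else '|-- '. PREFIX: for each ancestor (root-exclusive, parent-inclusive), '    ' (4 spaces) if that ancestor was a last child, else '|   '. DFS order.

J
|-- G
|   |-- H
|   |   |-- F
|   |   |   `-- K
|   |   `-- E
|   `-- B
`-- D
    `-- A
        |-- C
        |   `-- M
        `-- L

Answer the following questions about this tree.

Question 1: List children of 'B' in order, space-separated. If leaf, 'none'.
Answer: none

Derivation:
Node B's children (from adjacency): (leaf)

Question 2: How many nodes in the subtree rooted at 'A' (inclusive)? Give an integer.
Answer: 4

Derivation:
Subtree rooted at A contains: A, C, L, M
Count = 4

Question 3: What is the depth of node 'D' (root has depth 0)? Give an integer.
Path from root to D: J -> D
Depth = number of edges = 1

Answer: 1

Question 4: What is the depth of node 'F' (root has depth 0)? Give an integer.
Path from root to F: J -> G -> H -> F
Depth = number of edges = 3

Answer: 3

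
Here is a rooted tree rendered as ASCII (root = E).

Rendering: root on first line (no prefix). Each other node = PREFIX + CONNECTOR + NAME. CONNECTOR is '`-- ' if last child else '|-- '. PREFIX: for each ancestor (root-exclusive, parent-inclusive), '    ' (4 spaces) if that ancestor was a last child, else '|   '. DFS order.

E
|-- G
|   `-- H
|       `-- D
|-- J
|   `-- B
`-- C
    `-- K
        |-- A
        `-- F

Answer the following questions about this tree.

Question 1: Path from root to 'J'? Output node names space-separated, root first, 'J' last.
Answer: E J

Derivation:
Walk down from root: E -> J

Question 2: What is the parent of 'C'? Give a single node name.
Answer: E

Derivation:
Scan adjacency: C appears as child of E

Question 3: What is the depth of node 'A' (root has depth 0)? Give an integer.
Answer: 3

Derivation:
Path from root to A: E -> C -> K -> A
Depth = number of edges = 3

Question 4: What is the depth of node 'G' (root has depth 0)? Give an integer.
Path from root to G: E -> G
Depth = number of edges = 1

Answer: 1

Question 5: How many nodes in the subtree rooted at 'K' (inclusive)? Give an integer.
Subtree rooted at K contains: A, F, K
Count = 3

Answer: 3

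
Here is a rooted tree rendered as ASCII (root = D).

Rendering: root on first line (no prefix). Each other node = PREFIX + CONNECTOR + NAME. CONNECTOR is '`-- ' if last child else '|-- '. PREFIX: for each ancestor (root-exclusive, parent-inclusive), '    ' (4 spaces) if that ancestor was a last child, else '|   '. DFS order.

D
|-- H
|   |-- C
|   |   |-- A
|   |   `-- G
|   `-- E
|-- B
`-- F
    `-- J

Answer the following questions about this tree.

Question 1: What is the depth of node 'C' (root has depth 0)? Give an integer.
Path from root to C: D -> H -> C
Depth = number of edges = 2

Answer: 2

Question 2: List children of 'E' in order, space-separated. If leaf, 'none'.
Node E's children (from adjacency): (leaf)

Answer: none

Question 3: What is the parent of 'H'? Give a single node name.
Scan adjacency: H appears as child of D

Answer: D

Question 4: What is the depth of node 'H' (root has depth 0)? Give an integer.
Answer: 1

Derivation:
Path from root to H: D -> H
Depth = number of edges = 1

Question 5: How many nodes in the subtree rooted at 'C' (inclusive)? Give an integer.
Answer: 3

Derivation:
Subtree rooted at C contains: A, C, G
Count = 3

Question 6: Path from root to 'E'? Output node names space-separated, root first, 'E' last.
Walk down from root: D -> H -> E

Answer: D H E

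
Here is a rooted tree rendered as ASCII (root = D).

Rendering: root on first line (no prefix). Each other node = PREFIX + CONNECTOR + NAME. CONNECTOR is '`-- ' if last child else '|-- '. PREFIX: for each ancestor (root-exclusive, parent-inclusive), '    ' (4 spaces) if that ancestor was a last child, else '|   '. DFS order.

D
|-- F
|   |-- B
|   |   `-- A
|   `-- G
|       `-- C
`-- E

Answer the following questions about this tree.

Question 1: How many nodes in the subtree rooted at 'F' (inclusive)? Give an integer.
Answer: 5

Derivation:
Subtree rooted at F contains: A, B, C, F, G
Count = 5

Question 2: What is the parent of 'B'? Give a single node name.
Answer: F

Derivation:
Scan adjacency: B appears as child of F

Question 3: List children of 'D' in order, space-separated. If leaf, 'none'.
Node D's children (from adjacency): F, E

Answer: F E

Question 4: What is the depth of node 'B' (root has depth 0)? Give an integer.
Answer: 2

Derivation:
Path from root to B: D -> F -> B
Depth = number of edges = 2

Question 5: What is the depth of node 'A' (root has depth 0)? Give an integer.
Answer: 3

Derivation:
Path from root to A: D -> F -> B -> A
Depth = number of edges = 3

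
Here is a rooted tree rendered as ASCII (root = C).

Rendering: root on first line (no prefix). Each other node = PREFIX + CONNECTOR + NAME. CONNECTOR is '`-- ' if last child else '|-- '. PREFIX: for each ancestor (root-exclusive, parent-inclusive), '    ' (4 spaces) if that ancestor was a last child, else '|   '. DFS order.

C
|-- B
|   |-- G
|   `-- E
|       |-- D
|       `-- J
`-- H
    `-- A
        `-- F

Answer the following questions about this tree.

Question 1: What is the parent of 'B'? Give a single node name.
Answer: C

Derivation:
Scan adjacency: B appears as child of C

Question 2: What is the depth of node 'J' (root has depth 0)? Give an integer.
Answer: 3

Derivation:
Path from root to J: C -> B -> E -> J
Depth = number of edges = 3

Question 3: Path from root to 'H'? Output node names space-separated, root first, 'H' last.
Answer: C H

Derivation:
Walk down from root: C -> H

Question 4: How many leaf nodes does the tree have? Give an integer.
Leaves (nodes with no children): D, F, G, J

Answer: 4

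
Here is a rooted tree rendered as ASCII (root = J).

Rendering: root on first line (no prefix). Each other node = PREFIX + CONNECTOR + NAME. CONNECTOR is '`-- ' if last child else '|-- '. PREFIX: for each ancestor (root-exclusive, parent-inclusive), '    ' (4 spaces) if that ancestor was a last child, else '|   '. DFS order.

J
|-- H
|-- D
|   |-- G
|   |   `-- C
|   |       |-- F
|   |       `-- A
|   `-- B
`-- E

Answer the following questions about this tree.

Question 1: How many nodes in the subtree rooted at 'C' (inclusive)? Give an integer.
Answer: 3

Derivation:
Subtree rooted at C contains: A, C, F
Count = 3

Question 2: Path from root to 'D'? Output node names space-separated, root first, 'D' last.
Walk down from root: J -> D

Answer: J D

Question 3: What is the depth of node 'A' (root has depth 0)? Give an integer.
Answer: 4

Derivation:
Path from root to A: J -> D -> G -> C -> A
Depth = number of edges = 4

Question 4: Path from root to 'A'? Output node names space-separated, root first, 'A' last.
Answer: J D G C A

Derivation:
Walk down from root: J -> D -> G -> C -> A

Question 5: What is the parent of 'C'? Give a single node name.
Answer: G

Derivation:
Scan adjacency: C appears as child of G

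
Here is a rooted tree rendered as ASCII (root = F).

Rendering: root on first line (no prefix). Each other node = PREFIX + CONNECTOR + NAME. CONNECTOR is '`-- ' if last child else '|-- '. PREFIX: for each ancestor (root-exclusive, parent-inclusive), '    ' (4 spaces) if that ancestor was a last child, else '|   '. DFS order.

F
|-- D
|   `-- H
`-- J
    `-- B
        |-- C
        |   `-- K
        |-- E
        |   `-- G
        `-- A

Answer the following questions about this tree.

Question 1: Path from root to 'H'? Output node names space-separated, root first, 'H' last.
Walk down from root: F -> D -> H

Answer: F D H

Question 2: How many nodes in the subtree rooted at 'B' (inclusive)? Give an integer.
Answer: 6

Derivation:
Subtree rooted at B contains: A, B, C, E, G, K
Count = 6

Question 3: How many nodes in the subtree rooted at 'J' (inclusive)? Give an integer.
Subtree rooted at J contains: A, B, C, E, G, J, K
Count = 7

Answer: 7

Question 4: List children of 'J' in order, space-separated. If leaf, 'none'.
Node J's children (from adjacency): B

Answer: B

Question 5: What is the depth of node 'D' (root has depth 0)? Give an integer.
Answer: 1

Derivation:
Path from root to D: F -> D
Depth = number of edges = 1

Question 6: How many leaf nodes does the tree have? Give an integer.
Answer: 4

Derivation:
Leaves (nodes with no children): A, G, H, K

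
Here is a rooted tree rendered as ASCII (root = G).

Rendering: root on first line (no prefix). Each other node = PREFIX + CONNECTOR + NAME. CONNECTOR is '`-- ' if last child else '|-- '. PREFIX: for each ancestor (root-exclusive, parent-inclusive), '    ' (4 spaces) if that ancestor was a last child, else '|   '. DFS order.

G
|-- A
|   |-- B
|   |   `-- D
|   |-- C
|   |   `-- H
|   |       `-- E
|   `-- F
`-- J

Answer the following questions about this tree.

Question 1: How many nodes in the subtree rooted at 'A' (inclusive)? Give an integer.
Answer: 7

Derivation:
Subtree rooted at A contains: A, B, C, D, E, F, H
Count = 7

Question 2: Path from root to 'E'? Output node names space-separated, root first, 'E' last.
Answer: G A C H E

Derivation:
Walk down from root: G -> A -> C -> H -> E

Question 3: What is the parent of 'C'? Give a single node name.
Answer: A

Derivation:
Scan adjacency: C appears as child of A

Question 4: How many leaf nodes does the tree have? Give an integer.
Leaves (nodes with no children): D, E, F, J

Answer: 4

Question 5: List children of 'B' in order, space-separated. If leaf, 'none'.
Node B's children (from adjacency): D

Answer: D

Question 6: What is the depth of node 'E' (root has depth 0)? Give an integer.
Path from root to E: G -> A -> C -> H -> E
Depth = number of edges = 4

Answer: 4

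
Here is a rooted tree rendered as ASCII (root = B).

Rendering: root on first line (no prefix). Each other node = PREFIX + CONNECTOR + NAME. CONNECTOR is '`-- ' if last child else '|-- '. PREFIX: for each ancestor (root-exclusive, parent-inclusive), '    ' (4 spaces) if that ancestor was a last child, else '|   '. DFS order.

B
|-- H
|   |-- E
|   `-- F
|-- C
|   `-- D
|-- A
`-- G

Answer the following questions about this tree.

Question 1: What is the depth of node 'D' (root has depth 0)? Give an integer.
Answer: 2

Derivation:
Path from root to D: B -> C -> D
Depth = number of edges = 2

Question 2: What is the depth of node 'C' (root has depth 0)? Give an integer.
Answer: 1

Derivation:
Path from root to C: B -> C
Depth = number of edges = 1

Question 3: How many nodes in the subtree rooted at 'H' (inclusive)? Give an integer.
Answer: 3

Derivation:
Subtree rooted at H contains: E, F, H
Count = 3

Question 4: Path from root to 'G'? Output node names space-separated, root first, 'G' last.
Walk down from root: B -> G

Answer: B G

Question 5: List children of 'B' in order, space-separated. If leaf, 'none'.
Answer: H C A G

Derivation:
Node B's children (from adjacency): H, C, A, G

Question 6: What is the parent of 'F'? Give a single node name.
Scan adjacency: F appears as child of H

Answer: H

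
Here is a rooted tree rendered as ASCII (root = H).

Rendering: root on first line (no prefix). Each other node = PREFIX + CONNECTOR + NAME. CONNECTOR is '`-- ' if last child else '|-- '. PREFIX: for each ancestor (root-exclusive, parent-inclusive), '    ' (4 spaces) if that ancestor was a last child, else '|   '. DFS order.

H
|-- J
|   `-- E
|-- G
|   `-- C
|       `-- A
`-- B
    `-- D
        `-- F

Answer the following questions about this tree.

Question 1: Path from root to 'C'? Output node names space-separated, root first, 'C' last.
Answer: H G C

Derivation:
Walk down from root: H -> G -> C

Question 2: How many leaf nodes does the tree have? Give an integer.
Answer: 3

Derivation:
Leaves (nodes with no children): A, E, F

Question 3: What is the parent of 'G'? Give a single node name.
Answer: H

Derivation:
Scan adjacency: G appears as child of H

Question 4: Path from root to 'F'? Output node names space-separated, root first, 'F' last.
Walk down from root: H -> B -> D -> F

Answer: H B D F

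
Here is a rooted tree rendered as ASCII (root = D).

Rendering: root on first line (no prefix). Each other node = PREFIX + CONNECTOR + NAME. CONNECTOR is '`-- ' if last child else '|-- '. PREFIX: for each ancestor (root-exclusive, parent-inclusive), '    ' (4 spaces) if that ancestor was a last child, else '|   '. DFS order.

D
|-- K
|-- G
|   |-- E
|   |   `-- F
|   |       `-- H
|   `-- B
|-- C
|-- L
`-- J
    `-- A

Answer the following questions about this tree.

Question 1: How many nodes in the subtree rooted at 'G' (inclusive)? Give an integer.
Answer: 5

Derivation:
Subtree rooted at G contains: B, E, F, G, H
Count = 5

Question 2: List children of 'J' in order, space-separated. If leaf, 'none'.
Node J's children (from adjacency): A

Answer: A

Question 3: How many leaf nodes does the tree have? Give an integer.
Answer: 6

Derivation:
Leaves (nodes with no children): A, B, C, H, K, L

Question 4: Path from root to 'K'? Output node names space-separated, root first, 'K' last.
Walk down from root: D -> K

Answer: D K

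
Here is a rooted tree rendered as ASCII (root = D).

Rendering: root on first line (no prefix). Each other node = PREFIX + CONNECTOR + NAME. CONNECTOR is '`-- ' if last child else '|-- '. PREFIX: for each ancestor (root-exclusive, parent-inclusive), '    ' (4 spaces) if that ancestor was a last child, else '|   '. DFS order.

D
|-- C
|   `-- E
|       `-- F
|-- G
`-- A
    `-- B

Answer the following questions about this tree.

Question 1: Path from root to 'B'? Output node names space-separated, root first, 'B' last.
Answer: D A B

Derivation:
Walk down from root: D -> A -> B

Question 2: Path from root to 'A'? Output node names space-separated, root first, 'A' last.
Answer: D A

Derivation:
Walk down from root: D -> A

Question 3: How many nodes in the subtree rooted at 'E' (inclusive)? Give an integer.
Answer: 2

Derivation:
Subtree rooted at E contains: E, F
Count = 2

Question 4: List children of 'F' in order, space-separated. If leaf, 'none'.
Node F's children (from adjacency): (leaf)

Answer: none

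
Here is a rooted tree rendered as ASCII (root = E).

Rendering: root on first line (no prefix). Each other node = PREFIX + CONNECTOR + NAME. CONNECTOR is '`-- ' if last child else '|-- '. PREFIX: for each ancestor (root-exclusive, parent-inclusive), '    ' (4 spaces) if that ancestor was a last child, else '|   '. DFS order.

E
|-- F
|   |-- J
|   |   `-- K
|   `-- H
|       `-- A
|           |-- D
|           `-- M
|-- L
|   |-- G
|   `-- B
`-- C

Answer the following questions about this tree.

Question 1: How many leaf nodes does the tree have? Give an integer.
Answer: 6

Derivation:
Leaves (nodes with no children): B, C, D, G, K, M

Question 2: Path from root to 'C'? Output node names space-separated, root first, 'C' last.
Walk down from root: E -> C

Answer: E C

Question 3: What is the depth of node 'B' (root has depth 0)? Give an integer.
Path from root to B: E -> L -> B
Depth = number of edges = 2

Answer: 2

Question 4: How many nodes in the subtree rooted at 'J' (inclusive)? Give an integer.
Answer: 2

Derivation:
Subtree rooted at J contains: J, K
Count = 2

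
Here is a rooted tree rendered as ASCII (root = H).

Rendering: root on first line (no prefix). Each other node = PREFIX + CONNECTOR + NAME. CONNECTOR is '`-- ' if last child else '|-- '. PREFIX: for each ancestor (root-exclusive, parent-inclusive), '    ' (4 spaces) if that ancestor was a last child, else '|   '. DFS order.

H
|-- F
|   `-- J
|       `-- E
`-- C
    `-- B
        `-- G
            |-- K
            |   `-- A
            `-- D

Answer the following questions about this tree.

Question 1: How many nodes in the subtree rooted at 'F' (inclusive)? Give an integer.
Subtree rooted at F contains: E, F, J
Count = 3

Answer: 3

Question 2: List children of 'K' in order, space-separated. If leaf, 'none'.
Answer: A

Derivation:
Node K's children (from adjacency): A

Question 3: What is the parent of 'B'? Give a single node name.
Answer: C

Derivation:
Scan adjacency: B appears as child of C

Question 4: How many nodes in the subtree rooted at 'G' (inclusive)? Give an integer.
Answer: 4

Derivation:
Subtree rooted at G contains: A, D, G, K
Count = 4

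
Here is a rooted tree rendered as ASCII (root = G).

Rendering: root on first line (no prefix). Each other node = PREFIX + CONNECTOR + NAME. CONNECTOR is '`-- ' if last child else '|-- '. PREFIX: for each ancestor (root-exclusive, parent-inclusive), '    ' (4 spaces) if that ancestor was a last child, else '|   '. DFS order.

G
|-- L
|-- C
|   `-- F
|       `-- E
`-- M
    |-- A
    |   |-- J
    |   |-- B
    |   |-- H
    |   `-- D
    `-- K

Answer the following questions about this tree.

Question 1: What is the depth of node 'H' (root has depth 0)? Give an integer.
Path from root to H: G -> M -> A -> H
Depth = number of edges = 3

Answer: 3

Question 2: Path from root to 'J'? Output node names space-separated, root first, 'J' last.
Walk down from root: G -> M -> A -> J

Answer: G M A J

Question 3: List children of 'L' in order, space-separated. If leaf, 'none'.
Answer: none

Derivation:
Node L's children (from adjacency): (leaf)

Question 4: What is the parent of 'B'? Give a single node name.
Scan adjacency: B appears as child of A

Answer: A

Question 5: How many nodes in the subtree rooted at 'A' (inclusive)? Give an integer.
Answer: 5

Derivation:
Subtree rooted at A contains: A, B, D, H, J
Count = 5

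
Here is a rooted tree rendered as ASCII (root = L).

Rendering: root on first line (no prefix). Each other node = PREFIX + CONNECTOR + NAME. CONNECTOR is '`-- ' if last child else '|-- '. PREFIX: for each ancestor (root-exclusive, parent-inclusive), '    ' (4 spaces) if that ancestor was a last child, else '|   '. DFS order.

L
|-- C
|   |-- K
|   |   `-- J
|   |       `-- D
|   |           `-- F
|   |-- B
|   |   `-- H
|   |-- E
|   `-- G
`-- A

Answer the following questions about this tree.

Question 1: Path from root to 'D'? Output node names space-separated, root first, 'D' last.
Walk down from root: L -> C -> K -> J -> D

Answer: L C K J D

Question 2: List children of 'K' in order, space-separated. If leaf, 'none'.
Node K's children (from adjacency): J

Answer: J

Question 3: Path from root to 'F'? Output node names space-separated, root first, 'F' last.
Answer: L C K J D F

Derivation:
Walk down from root: L -> C -> K -> J -> D -> F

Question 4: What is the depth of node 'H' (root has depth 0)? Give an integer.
Answer: 3

Derivation:
Path from root to H: L -> C -> B -> H
Depth = number of edges = 3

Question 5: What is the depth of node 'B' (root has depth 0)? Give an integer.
Path from root to B: L -> C -> B
Depth = number of edges = 2

Answer: 2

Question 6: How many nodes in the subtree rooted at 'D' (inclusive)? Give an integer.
Answer: 2

Derivation:
Subtree rooted at D contains: D, F
Count = 2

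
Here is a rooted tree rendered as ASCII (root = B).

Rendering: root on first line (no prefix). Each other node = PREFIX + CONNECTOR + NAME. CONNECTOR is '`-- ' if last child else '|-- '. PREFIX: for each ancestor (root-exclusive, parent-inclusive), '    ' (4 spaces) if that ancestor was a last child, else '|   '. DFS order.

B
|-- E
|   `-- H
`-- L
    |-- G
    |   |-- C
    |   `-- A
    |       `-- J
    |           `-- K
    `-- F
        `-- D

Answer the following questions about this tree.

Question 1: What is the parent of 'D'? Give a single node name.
Answer: F

Derivation:
Scan adjacency: D appears as child of F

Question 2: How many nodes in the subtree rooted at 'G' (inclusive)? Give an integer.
Answer: 5

Derivation:
Subtree rooted at G contains: A, C, G, J, K
Count = 5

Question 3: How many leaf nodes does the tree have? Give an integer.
Answer: 4

Derivation:
Leaves (nodes with no children): C, D, H, K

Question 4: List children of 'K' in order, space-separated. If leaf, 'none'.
Node K's children (from adjacency): (leaf)

Answer: none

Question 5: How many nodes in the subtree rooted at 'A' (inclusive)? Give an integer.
Answer: 3

Derivation:
Subtree rooted at A contains: A, J, K
Count = 3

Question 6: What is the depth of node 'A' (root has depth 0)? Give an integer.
Answer: 3

Derivation:
Path from root to A: B -> L -> G -> A
Depth = number of edges = 3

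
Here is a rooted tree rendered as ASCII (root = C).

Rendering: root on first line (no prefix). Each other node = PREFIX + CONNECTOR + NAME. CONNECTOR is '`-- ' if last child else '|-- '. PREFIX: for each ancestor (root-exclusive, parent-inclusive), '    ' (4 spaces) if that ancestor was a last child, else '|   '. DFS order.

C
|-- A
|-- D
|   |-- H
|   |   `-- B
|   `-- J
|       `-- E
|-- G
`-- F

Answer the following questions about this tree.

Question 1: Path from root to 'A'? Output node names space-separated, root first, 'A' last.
Walk down from root: C -> A

Answer: C A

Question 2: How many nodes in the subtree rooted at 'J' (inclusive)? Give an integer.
Subtree rooted at J contains: E, J
Count = 2

Answer: 2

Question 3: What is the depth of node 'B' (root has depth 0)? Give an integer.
Answer: 3

Derivation:
Path from root to B: C -> D -> H -> B
Depth = number of edges = 3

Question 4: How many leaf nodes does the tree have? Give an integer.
Answer: 5

Derivation:
Leaves (nodes with no children): A, B, E, F, G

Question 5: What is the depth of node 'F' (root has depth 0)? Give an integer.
Path from root to F: C -> F
Depth = number of edges = 1

Answer: 1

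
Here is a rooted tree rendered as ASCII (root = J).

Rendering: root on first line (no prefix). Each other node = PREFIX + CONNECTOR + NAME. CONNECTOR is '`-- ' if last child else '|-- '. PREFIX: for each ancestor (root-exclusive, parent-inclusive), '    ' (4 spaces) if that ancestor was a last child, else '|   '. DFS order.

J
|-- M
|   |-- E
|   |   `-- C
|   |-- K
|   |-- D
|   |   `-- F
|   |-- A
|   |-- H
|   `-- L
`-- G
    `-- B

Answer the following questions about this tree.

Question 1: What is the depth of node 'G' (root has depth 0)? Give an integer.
Answer: 1

Derivation:
Path from root to G: J -> G
Depth = number of edges = 1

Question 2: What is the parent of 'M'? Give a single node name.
Answer: J

Derivation:
Scan adjacency: M appears as child of J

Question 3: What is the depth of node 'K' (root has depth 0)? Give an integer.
Answer: 2

Derivation:
Path from root to K: J -> M -> K
Depth = number of edges = 2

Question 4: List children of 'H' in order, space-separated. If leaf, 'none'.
Node H's children (from adjacency): (leaf)

Answer: none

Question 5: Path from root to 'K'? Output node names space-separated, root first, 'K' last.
Walk down from root: J -> M -> K

Answer: J M K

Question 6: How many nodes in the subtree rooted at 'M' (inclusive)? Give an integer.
Subtree rooted at M contains: A, C, D, E, F, H, K, L, M
Count = 9

Answer: 9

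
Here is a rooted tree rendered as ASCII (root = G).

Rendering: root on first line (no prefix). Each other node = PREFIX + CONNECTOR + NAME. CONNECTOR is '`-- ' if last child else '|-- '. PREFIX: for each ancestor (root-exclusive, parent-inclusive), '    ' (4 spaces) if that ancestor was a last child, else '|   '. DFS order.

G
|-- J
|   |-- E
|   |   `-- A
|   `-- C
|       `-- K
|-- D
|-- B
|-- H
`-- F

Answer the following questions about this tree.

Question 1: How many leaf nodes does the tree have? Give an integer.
Leaves (nodes with no children): A, B, D, F, H, K

Answer: 6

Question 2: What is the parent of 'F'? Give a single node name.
Answer: G

Derivation:
Scan adjacency: F appears as child of G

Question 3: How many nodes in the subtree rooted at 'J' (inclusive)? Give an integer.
Subtree rooted at J contains: A, C, E, J, K
Count = 5

Answer: 5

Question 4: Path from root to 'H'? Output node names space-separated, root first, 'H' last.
Answer: G H

Derivation:
Walk down from root: G -> H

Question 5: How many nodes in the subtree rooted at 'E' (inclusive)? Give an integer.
Subtree rooted at E contains: A, E
Count = 2

Answer: 2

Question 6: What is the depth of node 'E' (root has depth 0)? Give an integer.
Answer: 2

Derivation:
Path from root to E: G -> J -> E
Depth = number of edges = 2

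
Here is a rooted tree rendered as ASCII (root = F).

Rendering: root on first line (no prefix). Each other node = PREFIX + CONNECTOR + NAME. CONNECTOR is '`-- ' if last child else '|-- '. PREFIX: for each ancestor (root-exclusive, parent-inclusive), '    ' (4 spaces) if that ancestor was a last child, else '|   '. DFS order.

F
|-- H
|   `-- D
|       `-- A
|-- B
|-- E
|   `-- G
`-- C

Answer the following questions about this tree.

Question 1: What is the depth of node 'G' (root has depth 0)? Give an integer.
Answer: 2

Derivation:
Path from root to G: F -> E -> G
Depth = number of edges = 2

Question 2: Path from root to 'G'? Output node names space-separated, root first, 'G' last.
Walk down from root: F -> E -> G

Answer: F E G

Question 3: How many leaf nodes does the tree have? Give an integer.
Answer: 4

Derivation:
Leaves (nodes with no children): A, B, C, G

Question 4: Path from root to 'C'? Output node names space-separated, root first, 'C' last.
Answer: F C

Derivation:
Walk down from root: F -> C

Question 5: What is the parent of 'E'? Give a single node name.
Scan adjacency: E appears as child of F

Answer: F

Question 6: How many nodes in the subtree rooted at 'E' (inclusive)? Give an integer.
Subtree rooted at E contains: E, G
Count = 2

Answer: 2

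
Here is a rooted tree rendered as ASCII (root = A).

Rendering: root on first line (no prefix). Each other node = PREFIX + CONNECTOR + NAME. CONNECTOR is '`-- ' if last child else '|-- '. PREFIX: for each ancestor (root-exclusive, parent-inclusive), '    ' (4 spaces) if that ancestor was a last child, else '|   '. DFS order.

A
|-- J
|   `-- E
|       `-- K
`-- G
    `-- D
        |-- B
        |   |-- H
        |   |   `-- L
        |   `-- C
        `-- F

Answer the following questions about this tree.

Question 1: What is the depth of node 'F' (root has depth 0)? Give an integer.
Path from root to F: A -> G -> D -> F
Depth = number of edges = 3

Answer: 3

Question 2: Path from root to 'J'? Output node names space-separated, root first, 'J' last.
Walk down from root: A -> J

Answer: A J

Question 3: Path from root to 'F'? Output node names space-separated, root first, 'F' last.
Walk down from root: A -> G -> D -> F

Answer: A G D F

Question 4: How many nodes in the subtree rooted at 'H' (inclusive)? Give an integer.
Answer: 2

Derivation:
Subtree rooted at H contains: H, L
Count = 2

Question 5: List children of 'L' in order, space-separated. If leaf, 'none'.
Node L's children (from adjacency): (leaf)

Answer: none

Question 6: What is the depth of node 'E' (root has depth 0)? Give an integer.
Answer: 2

Derivation:
Path from root to E: A -> J -> E
Depth = number of edges = 2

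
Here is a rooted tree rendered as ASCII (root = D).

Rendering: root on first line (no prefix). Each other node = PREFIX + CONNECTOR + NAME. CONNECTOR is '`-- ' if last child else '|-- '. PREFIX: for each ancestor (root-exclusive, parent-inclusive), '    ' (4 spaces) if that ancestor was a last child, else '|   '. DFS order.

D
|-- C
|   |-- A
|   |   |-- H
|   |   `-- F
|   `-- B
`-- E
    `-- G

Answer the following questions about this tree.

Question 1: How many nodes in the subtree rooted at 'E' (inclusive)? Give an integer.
Answer: 2

Derivation:
Subtree rooted at E contains: E, G
Count = 2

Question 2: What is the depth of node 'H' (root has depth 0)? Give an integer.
Answer: 3

Derivation:
Path from root to H: D -> C -> A -> H
Depth = number of edges = 3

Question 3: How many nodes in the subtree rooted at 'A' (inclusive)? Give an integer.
Subtree rooted at A contains: A, F, H
Count = 3

Answer: 3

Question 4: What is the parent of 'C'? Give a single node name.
Answer: D

Derivation:
Scan adjacency: C appears as child of D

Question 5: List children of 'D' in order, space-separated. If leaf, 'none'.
Node D's children (from adjacency): C, E

Answer: C E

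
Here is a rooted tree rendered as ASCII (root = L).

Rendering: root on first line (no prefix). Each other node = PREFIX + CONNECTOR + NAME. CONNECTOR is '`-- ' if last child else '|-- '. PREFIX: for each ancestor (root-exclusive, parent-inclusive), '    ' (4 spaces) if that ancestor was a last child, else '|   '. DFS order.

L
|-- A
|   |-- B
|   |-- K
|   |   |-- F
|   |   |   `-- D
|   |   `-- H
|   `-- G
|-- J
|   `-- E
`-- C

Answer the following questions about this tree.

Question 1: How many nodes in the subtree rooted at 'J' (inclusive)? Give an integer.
Subtree rooted at J contains: E, J
Count = 2

Answer: 2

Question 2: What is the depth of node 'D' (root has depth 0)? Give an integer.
Path from root to D: L -> A -> K -> F -> D
Depth = number of edges = 4

Answer: 4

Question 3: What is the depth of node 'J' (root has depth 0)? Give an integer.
Answer: 1

Derivation:
Path from root to J: L -> J
Depth = number of edges = 1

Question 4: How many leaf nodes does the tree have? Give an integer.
Leaves (nodes with no children): B, C, D, E, G, H

Answer: 6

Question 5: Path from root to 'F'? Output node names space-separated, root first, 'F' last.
Walk down from root: L -> A -> K -> F

Answer: L A K F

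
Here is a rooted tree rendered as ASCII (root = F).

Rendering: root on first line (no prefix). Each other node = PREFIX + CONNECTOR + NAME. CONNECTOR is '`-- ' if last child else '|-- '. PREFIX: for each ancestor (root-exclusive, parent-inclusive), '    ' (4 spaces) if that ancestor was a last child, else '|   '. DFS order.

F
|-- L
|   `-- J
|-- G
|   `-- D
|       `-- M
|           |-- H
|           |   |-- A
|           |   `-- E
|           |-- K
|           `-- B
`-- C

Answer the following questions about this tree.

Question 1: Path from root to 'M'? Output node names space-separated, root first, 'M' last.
Answer: F G D M

Derivation:
Walk down from root: F -> G -> D -> M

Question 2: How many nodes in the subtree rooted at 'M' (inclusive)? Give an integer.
Subtree rooted at M contains: A, B, E, H, K, M
Count = 6

Answer: 6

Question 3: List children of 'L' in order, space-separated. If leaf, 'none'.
Answer: J

Derivation:
Node L's children (from adjacency): J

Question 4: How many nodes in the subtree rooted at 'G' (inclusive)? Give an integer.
Answer: 8

Derivation:
Subtree rooted at G contains: A, B, D, E, G, H, K, M
Count = 8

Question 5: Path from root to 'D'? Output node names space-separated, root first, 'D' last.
Answer: F G D

Derivation:
Walk down from root: F -> G -> D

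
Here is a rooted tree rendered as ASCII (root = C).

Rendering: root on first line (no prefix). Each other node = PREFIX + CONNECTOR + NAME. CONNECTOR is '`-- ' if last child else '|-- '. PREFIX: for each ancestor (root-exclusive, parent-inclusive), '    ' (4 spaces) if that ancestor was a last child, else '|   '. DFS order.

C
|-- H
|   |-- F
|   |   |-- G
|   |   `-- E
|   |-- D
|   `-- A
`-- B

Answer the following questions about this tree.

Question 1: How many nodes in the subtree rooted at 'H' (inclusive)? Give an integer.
Subtree rooted at H contains: A, D, E, F, G, H
Count = 6

Answer: 6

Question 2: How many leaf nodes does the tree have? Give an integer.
Answer: 5

Derivation:
Leaves (nodes with no children): A, B, D, E, G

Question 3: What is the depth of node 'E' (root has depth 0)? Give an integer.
Path from root to E: C -> H -> F -> E
Depth = number of edges = 3

Answer: 3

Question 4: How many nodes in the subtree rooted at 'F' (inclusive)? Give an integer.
Subtree rooted at F contains: E, F, G
Count = 3

Answer: 3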